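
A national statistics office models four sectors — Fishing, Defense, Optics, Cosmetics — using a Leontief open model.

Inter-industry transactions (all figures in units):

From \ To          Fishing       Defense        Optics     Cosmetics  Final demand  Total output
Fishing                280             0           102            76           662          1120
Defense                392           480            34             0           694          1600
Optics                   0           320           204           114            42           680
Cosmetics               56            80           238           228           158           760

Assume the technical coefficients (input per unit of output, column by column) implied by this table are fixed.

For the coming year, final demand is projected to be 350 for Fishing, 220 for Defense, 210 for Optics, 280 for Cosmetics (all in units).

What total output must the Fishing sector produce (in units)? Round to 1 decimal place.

x_F = 717.1

Technical coefficients a_ij = z_ij / X_j:
  a_FF = 280/1120 = 0.25, a_DF = 392/1120 = 0.35, a_OF = 0/1120 = 0.00, a_CF = 56/1120 = 0.05
  a_FD = 0/1600 = 0.00, a_DD = 480/1600 = 0.30, a_OD = 320/1600 = 0.20, a_CD = 80/1600 = 0.05
  a_FO = 102/680 = 0.15, a_DO = 34/680 = 0.05, a_OO = 204/680 = 0.30, a_CO = 238/680 = 0.35
  a_FC = 76/760 = 0.10, a_DC = 0/760 = 0.00, a_OC = 114/760 = 0.15, a_CC = 228/760 = 0.30
I − A =
  [   0.75     0.00    -0.15    -0.10]
  [  -0.35     0.70    -0.05     0.00]
  [   0.00    -0.20     0.70    -0.15]
  [  -0.05    -0.05    -0.35     0.70]
Compute the cofactors C_ij = (−1)^(i+j)·(3×3 minor ij) of I−A; the adjugate is their transpose:
adj(I−A) = Cᵀ =
  [ 0.298875   0.032625   0.098250   0.063750]
  [ 0.153500   0.323500   0.075000   0.038000]
  [ 0.056875   0.109625   0.362250   0.085750]
  [ 0.060750   0.080250   0.193500   0.349500]
det(I−A) = Σ_j (I−A)_1j·C_1j = (0.75)(0.298875) + (0.00)(0.153500) + (-0.15)(0.056875) + (-0.10)(0.060750) = 0.20955
(I − A)⁻¹ = adj(I−A) / det(I−A) ≈
  [   1.4263     0.1557     0.4689     0.3042]
  [   0.7325     1.5438     0.3579     0.1813]
  [   0.2714     0.5231     1.7287     0.4092]
  [   0.2899     0.3830     0.9234     1.6679]
x = (I − A)⁻¹ d = adj(I−A)·d / det(I−A), with det(I−A) = 0.20955:
  x_F = (0.298875·350 + 0.032625·220 + 0.098250·210 + 0.063750·280) / 0.20955 = 150.26625 / 0.20955 ≈ 717.1
  x_D = (0.153500·350 + 0.323500·220 + 0.075000·210 + 0.038000·280) / 0.20955 = 151.285 / 0.20955 ≈ 722.0
  x_O = (0.056875·350 + 0.109625·220 + 0.362250·210 + 0.085750·280) / 0.20955 = 144.10625 / 0.20955 ≈ 687.7
  x_C = (0.060750·350 + 0.080250·220 + 0.193500·210 + 0.349500·280) / 0.20955 = 177.4125 / 0.20955 ≈ 846.6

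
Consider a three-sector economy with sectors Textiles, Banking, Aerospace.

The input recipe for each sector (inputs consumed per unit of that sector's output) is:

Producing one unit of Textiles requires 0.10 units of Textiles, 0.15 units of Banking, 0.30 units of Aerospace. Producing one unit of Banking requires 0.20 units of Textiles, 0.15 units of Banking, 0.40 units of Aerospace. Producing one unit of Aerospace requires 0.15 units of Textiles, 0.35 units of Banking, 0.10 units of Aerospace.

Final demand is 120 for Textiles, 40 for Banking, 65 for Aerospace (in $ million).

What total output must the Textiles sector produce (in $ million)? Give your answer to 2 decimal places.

x_T = 208.53

I − A =
  [   0.90    -0.20    -0.15]
  [  -0.15     0.85    -0.35]
  [  -0.30    -0.40     0.90]
Cofactors of I−A, C_ij = (−1)^(i+j)·(minor ij) (rows/columns in the sector order above):
  C_11 = (0.85)(0.90) − (-0.35)(-0.40) = 0.6250
  C_12 = −[(-0.15)(0.90) − (-0.35)(-0.30)] = 0.2400
  C_13 = (-0.15)(-0.40) − (0.85)(-0.30) = 0.3150
  C_21 = −[(-0.20)(0.90) − (-0.15)(-0.40)] = 0.2400
  C_22 = (0.90)(0.90) − (-0.15)(-0.30) = 0.7650
  C_23 = −[(0.90)(-0.40) − (-0.20)(-0.30)] = 0.4200
  C_31 = (-0.20)(-0.35) − (-0.15)(0.85) = 0.1975
  C_32 = −[(0.90)(-0.35) − (-0.15)(-0.15)] = 0.3375
  C_33 = (0.90)(0.85) − (-0.20)(-0.15) = 0.7350
det(I−A) = Σ_j (I−A)_1j·C_1j = (0.90)(0.6250) + (-0.20)(0.2400) + (-0.15)(0.3150) = 0.46725
adj(I−A) = Cᵀ =
  [ 0.6250   0.2400   0.1975]
  [ 0.2400   0.7650   0.3375]
  [ 0.3150   0.4200   0.7350]
(I − A)⁻¹ = adj(I−A) / det(I−A) ≈
  [   1.3376     0.5136     0.4227]
  [   0.5136     1.6372     0.7223]
  [   0.6742     0.8989     1.5730]
x = (I − A)⁻¹ d = adj(I−A)·d / det(I−A), with det(I−A) = 0.46725:
  x_T = (0.6250·120 + 0.2400·40 + 0.1975·65) / 0.46725 = 97.4375 / 0.46725 ≈ 208.53
  x_B = (0.2400·120 + 0.7650·40 + 0.3375·65) / 0.46725 = 81.3375 / 0.46725 ≈ 174.08
  x_A = (0.3150·120 + 0.4200·40 + 0.7350·65) / 0.46725 = 102.375 / 0.46725 ≈ 219.10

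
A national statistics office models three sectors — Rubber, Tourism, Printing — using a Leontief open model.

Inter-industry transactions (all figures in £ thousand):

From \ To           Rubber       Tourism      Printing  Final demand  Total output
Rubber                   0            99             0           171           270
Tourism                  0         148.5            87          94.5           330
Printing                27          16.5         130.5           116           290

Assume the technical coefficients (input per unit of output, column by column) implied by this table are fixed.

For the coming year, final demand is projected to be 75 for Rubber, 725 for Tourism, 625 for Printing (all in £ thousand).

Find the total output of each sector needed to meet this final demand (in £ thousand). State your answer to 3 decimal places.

x_1 = 708.932, x_2 = 2113.106, x_3 = 1457.361

Technical coefficients a_ij = z_ij / X_j:
  a_11 = 0/270 = 0.00, a_21 = 0/270 = 0.00, a_31 = 27/270 = 0.10
  a_12 = 99/330 = 0.30, a_22 = 148.5/330 = 0.45, a_32 = 16.5/330 = 0.05
  a_13 = 0/290 = 0.00, a_23 = 87/290 = 0.30, a_33 = 130.5/290 = 0.45
I − A =
  [   1.00    -0.30     0.00]
  [   0.00     0.55    -0.30]
  [  -0.10    -0.05     0.55]
Cofactors of I−A, C_ij = (−1)^(i+j)·(minor ij) (rows/columns in the sector order above):
  C_11 = (0.55)(0.55) − (-0.30)(-0.05) = 0.2875
  C_12 = −[(0.00)(0.55) − (-0.30)(-0.10)] = 0.0300
  C_13 = (0.00)(-0.05) − (0.55)(-0.10) = 0.0550
  C_21 = −[(-0.30)(0.55) − (0.00)(-0.05)] = 0.1650
  C_22 = (1.00)(0.55) − (0.00)(-0.10) = 0.5500
  C_23 = −[(1.00)(-0.05) − (-0.30)(-0.10)] = 0.0800
  C_31 = (-0.30)(-0.30) − (0.00)(0.55) = 0.0900
  C_32 = −[(1.00)(-0.30) − (0.00)(0.00)] = 0.3000
  C_33 = (1.00)(0.55) − (-0.30)(0.00) = 0.5500
det(I−A) = Σ_j (I−A)_1j·C_1j = (1.00)(0.2875) + (-0.30)(0.0300) + (0.00)(0.0550) = 0.2785
adj(I−A) = Cᵀ =
  [ 0.2875   0.1650   0.0900]
  [ 0.0300   0.5500   0.3000]
  [ 0.0550   0.0800   0.5500]
(I − A)⁻¹ = adj(I−A) / det(I−A) ≈
  [   1.0323     0.5925     0.3232]
  [   0.1077     1.9749     1.0772]
  [   0.1975     0.2873     1.9749]
x = (I − A)⁻¹ d = adj(I−A)·d / det(I−A), with det(I−A) = 0.2785:
  x_1 = (0.2875·75 + 0.1650·725 + 0.0900·625) / 0.2785 = 197.4375 / 0.2785 ≈ 708.932
  x_2 = (0.0300·75 + 0.5500·725 + 0.3000·625) / 0.2785 = 588.50 / 0.2785 ≈ 2113.106
  x_3 = (0.0550·75 + 0.0800·725 + 0.5500·625) / 0.2785 = 405.875 / 0.2785 ≈ 1457.361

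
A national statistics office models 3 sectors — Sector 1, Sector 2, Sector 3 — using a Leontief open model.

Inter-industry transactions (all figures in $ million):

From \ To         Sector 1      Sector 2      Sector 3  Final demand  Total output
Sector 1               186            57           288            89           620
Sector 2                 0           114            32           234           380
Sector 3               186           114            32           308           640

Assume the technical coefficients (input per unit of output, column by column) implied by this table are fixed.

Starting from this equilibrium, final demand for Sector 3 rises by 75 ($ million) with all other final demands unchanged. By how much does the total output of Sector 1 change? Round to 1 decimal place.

Δx_1 = 67.5

Technical coefficients a_ij = z_ij / X_j:
  a_11 = 186/620 = 0.30, a_21 = 0/620 = 0.00, a_31 = 186/620 = 0.30
  a_12 = 57/380 = 0.15, a_22 = 114/380 = 0.30, a_32 = 114/380 = 0.30
  a_13 = 288/640 = 0.45, a_23 = 32/640 = 0.05, a_33 = 32/640 = 0.05
I − A =
  [   0.70    -0.15    -0.45]
  [   0.00     0.70    -0.05]
  [  -0.30    -0.30     0.95]
Cofactors of I−A, C_ij = (−1)^(i+j)·(minor ij) (rows/columns in the sector order above):
  C_11 = (0.70)(0.95) − (-0.05)(-0.30) = 0.6500
  C_12 = −[(0.00)(0.95) − (-0.05)(-0.30)] = 0.0150
  C_13 = (0.00)(-0.30) − (0.70)(-0.30) = 0.2100
  C_21 = −[(-0.15)(0.95) − (-0.45)(-0.30)] = 0.2775
  C_22 = (0.70)(0.95) − (-0.45)(-0.30) = 0.5300
  C_23 = −[(0.70)(-0.30) − (-0.15)(-0.30)] = 0.2550
  C_31 = (-0.15)(-0.05) − (-0.45)(0.70) = 0.3225
  C_32 = −[(0.70)(-0.05) − (-0.45)(0.00)] = 0.0350
  C_33 = (0.70)(0.70) − (-0.15)(0.00) = 0.4900
det(I−A) = Σ_j (I−A)_1j·C_1j = (0.70)(0.6500) + (-0.15)(0.0150) + (-0.45)(0.2100) = 0.35825
adj(I−A) = Cᵀ =
  [ 0.6500   0.2775   0.3225]
  [ 0.0150   0.5300   0.0350]
  [ 0.2100   0.2550   0.4900]
(I − A)⁻¹ = adj(I−A) / det(I−A) ≈
  [   1.8144     0.7746     0.9002]
  [   0.0419     1.4794     0.0977]
  [   0.5862     0.7118     1.3678]
Δx = (I − A)⁻¹ Δd with Δd having +75 in the Sector 3 component and 0 elsewhere.
So Δx_1 = L_13 · (+75), where L_13 = adj(I−A)_13 / det(I−A) = 0.3225 / 0.35825.
Δx_1 = 0.3225 × (+75) / 0.35825 = 24.1875 / 0.35825 ≈ 67.5.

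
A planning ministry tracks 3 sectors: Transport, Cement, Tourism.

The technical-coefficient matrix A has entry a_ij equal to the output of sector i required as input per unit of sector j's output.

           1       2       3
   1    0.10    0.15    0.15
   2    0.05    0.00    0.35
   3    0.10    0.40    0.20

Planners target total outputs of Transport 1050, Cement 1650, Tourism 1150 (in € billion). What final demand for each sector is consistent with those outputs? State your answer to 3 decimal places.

I − A =
  [   0.90    -0.15    -0.15]
  [  -0.05     1.00    -0.35]
  [  -0.10    -0.40     0.80]
d = (I − A) x:
  d_1 = (+0.90)·1050 + (-0.15)·1650 + (-0.15)·1150 = 525.000
  d_2 = (-0.05)·1050 + (+1.00)·1650 + (-0.35)·1150 = 1195.000
  d_3 = (-0.10)·1050 + (-0.40)·1650 + (+0.80)·1150 = 155.000

d_1 = 525.000, d_2 = 1195.000, d_3 = 155.000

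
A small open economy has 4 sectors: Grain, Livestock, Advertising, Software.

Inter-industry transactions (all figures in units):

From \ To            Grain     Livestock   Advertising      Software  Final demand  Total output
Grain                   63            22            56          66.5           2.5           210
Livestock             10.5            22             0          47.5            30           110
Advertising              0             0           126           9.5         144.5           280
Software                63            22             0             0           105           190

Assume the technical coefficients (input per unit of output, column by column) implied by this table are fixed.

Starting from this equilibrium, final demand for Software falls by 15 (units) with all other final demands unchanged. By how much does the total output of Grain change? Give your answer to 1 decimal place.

Technical coefficients a_ij = z_ij / X_j:
  a_GG = 63/210 = 0.30, a_LG = 10.5/210 = 0.05, a_AG = 0/210 = 0.00, a_SG = 63/210 = 0.30
  a_GL = 22/110 = 0.20, a_LL = 22/110 = 0.20, a_AL = 0/110 = 0.00, a_SL = 22/110 = 0.20
  a_GA = 56/280 = 0.20, a_LA = 0/280 = 0.00, a_AA = 126/280 = 0.45, a_SA = 0/280 = 0.00
  a_GS = 66.5/190 = 0.35, a_LS = 47.5/190 = 0.25, a_AS = 9.5/190 = 0.05, a_SS = 0/190 = 0.00
I − A =
  [   0.70    -0.20    -0.20    -0.35]
  [  -0.05     0.80     0.00    -0.25]
  [   0.00     0.00     0.55    -0.05]
  [  -0.30    -0.20     0.00     1.00]
Compute the cofactors C_ij = (−1)^(i+j)·(3×3 minor ij) of I−A; the adjugate is their transpose:
adj(I−A) = Cᵀ =
  [ 0.412500   0.150500   0.150000   0.189500]
  [ 0.068750   0.324250   0.025000   0.106375]
  [ 0.012500   0.010000   0.412500   0.027500]
  [ 0.137500   0.110000   0.050000   0.302500]
det(I−A) = Σ_j (I−A)_1j·C_1j = (0.70)(0.412500) + (-0.20)(0.068750) + (-0.20)(0.012500) + (-0.35)(0.137500) = 0.224375
(I − A)⁻¹ = adj(I−A) / det(I−A) ≈
  [   1.8384     0.6708     0.6685     0.8446]
  [   0.3064     1.4451     0.1114     0.4741]
  [   0.0557     0.0446     1.8384     0.1226]
  [   0.6128     0.4903     0.2228     1.3482]
Δx = (I − A)⁻¹ Δd with Δd having -15 in the Software component and 0 elsewhere.
So Δx_G = L_GS · (-15), where L_GS = adj(I−A)_GS / det(I−A) = 0.189500 / 0.224375.
Δx_G = 0.189500 × (-15) / 0.224375 = -2.8425 / 0.224375 ≈ -12.7.

Δx_G = -12.7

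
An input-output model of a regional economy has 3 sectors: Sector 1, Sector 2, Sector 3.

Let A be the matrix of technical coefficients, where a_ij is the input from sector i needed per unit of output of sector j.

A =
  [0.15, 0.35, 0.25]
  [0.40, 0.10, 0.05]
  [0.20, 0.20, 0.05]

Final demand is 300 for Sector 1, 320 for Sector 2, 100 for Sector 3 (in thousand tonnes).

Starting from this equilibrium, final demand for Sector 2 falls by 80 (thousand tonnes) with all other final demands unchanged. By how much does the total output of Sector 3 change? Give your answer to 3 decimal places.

Δx_3 = -37.155

I − A =
  [   0.85    -0.35    -0.25]
  [  -0.40     0.90    -0.05]
  [  -0.20    -0.20     0.95]
Cofactors of I−A, C_ij = (−1)^(i+j)·(minor ij) (rows/columns in the sector order above):
  C_11 = (0.90)(0.95) − (-0.05)(-0.20) = 0.8450
  C_12 = −[(-0.40)(0.95) − (-0.05)(-0.20)] = 0.3900
  C_13 = (-0.40)(-0.20) − (0.90)(-0.20) = 0.2600
  C_21 = −[(-0.35)(0.95) − (-0.25)(-0.20)] = 0.3825
  C_22 = (0.85)(0.95) − (-0.25)(-0.20) = 0.7575
  C_23 = −[(0.85)(-0.20) − (-0.35)(-0.20)] = 0.2400
  C_31 = (-0.35)(-0.05) − (-0.25)(0.90) = 0.2425
  C_32 = −[(0.85)(-0.05) − (-0.25)(-0.40)] = 0.1425
  C_33 = (0.85)(0.90) − (-0.35)(-0.40) = 0.6250
det(I−A) = Σ_j (I−A)_1j·C_1j = (0.85)(0.8450) + (-0.35)(0.3900) + (-0.25)(0.2600) = 0.51675
adj(I−A) = Cᵀ =
  [ 0.8450   0.3825   0.2425]
  [ 0.3900   0.7575   0.1425]
  [ 0.2600   0.2400   0.6250]
(I − A)⁻¹ = adj(I−A) / det(I−A) ≈
  [   1.6352     0.7402     0.4693]
  [   0.7547     1.4659     0.2758]
  [   0.5031     0.4644     1.2095]
Δx = (I − A)⁻¹ Δd with Δd having -80 in the Sector 2 component and 0 elsewhere.
So Δx_3 = L_32 · (-80), where L_32 = adj(I−A)_32 / det(I−A) = 0.2400 / 0.51675.
Δx_3 = 0.2400 × (-80) / 0.51675 = -19.20 / 0.51675 ≈ -37.155.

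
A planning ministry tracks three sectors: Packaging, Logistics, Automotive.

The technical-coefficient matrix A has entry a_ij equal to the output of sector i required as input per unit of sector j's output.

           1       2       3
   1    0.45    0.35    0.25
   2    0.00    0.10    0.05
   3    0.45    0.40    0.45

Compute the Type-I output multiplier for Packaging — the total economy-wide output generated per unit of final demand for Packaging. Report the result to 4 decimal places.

m_1 = 5.9326

I − A =
  [   0.55    -0.35    -0.25]
  [   0.00     0.90    -0.05]
  [  -0.45    -0.40     0.55]
Cofactors of I−A, C_ij = (−1)^(i+j)·(minor ij) (rows/columns in the sector order above):
  C_11 = (0.90)(0.55) − (-0.05)(-0.40) = 0.4750
  C_12 = −[(0.00)(0.55) − (-0.05)(-0.45)] = 0.0225
  C_13 = (0.00)(-0.40) − (0.90)(-0.45) = 0.4050
  C_21 = −[(-0.35)(0.55) − (-0.25)(-0.40)] = 0.2925
  C_22 = (0.55)(0.55) − (-0.25)(-0.45) = 0.1900
  C_23 = −[(0.55)(-0.40) − (-0.35)(-0.45)] = 0.3775
  C_31 = (-0.35)(-0.05) − (-0.25)(0.90) = 0.2425
  C_32 = −[(0.55)(-0.05) − (-0.25)(0.00)] = 0.0275
  C_33 = (0.55)(0.90) − (-0.35)(0.00) = 0.4950
det(I−A) = Σ_j (I−A)_1j·C_1j = (0.55)(0.4750) + (-0.35)(0.0225) + (-0.25)(0.4050) = 0.152125
adj(I−A) = Cᵀ =
  [ 0.4750   0.2925   0.2425]
  [ 0.0225   0.1900   0.0275]
  [ 0.4050   0.3775   0.4950]
(I − A)⁻¹ = adj(I−A) / det(I−A) ≈
  [   3.12243     1.92276     1.59408]
  [   0.14790     1.24897     0.18077]
  [   2.66228     2.48151     3.25390]
The output multiplier for sector j is the column-j sum of the Leontief inverse (I − A)⁻¹ = adj(I−A) / det(I−A).
Column 1 of adj(I−A): (0.4750, 0.0225, 0.4050); det(I−A) = 0.152125.
m_1 = (0.4750 + 0.0225 + 0.4050) / 0.152125 = 0.9025 / 0.152125 ≈ 5.9326.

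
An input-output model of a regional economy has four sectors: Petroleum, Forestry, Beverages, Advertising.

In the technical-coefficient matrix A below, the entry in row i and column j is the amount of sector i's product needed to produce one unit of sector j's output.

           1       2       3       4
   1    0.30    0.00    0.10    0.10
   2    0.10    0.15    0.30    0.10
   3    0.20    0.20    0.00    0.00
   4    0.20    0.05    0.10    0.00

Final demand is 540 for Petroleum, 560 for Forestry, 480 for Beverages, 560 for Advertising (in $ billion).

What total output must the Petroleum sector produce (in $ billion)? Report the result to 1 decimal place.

I − A =
  [   0.70     0.00    -0.10    -0.10]
  [  -0.10     0.85    -0.30    -0.10]
  [  -0.20    -0.20     1.00     0.00]
  [  -0.20    -0.05    -0.10     1.00]
Compute the cofactors C_ij = (−1)^(i+j)·(3×3 minor ij) of I−A; the adjugate is their transpose:
adj(I−A) = Cᵀ =
  [ 0.7830   0.0270   0.0945   0.0810]
  [ 0.1820   0.6580   0.2240   0.0840]
  [ 0.1930   0.1370   0.5740   0.0330]
  [ 0.1850   0.0520   0.0875   0.5340]
det(I−A) = Σ_j (I−A)_1j·C_1j = (0.70)(0.7830) + (0.00)(0.1820) + (-0.10)(0.1930) + (-0.10)(0.1850) = 0.5103
(I − A)⁻¹ = adj(I−A) / det(I−A) ≈
  [   1.5344     0.0529     0.1852     0.1587]
  [   0.3567     1.2894     0.4390     0.1646]
  [   0.3782     0.2685     1.1248     0.0647]
  [   0.3625     0.1019     0.1715     1.0464]
x = (I − A)⁻¹ d = adj(I−A)·d / det(I−A), with det(I−A) = 0.5103:
  x_1 = (0.7830·540 + 0.0270·560 + 0.0945·480 + 0.0810·560) / 0.5103 = 528.66 / 0.5103 ≈ 1036.0
  x_2 = (0.1820·540 + 0.6580·560 + 0.2240·480 + 0.0840·560) / 0.5103 = 621.32 / 0.5103 ≈ 1217.6
  x_3 = (0.1930·540 + 0.1370·560 + 0.5740·480 + 0.0330·560) / 0.5103 = 474.94 / 0.5103 ≈ 930.7
  x_4 = (0.1850·540 + 0.0520·560 + 0.0875·480 + 0.5340·560) / 0.5103 = 470.06 / 0.5103 ≈ 921.1

x_1 = 1036.0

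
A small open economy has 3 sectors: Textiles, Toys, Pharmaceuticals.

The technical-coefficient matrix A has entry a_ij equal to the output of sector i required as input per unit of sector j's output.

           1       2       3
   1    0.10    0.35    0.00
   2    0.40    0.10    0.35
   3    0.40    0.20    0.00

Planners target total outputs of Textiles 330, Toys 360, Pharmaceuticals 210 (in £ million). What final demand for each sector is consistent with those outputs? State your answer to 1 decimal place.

I − A =
  [   0.90    -0.35     0.00]
  [  -0.40     0.90    -0.35]
  [  -0.40    -0.20     1.00]
d = (I − A) x:
  d_1 = (+0.90)·330 + (-0.35)·360 + (+0.00)·210 = 171.0
  d_2 = (-0.40)·330 + (+0.90)·360 + (-0.35)·210 = 118.5
  d_3 = (-0.40)·330 + (-0.20)·360 + (+1.00)·210 = 6.0

d_1 = 171.0, d_2 = 118.5, d_3 = 6.0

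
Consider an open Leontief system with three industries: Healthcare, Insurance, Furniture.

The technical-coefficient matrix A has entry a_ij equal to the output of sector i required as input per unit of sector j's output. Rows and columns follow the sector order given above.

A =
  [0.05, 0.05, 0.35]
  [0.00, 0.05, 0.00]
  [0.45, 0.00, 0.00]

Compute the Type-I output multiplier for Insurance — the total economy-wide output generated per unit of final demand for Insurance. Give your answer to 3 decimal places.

m_I = 1.149

I − A =
  [   0.95    -0.05    -0.35]
  [   0.00     0.95     0.00]
  [  -0.45     0.00     1.00]
Cofactors of I−A, C_ij = (−1)^(i+j)·(minor ij) (rows/columns in the sector order above):
  C_11 = (0.95)(1.00) − (0.00)(0.00) = 0.9500
  C_12 = −[(0.00)(1.00) − (0.00)(-0.45)] = 0.0000
  C_13 = (0.00)(0.00) − (0.95)(-0.45) = 0.4275
  C_21 = −[(-0.05)(1.00) − (-0.35)(0.00)] = 0.0500
  C_22 = (0.95)(1.00) − (-0.35)(-0.45) = 0.7925
  C_23 = −[(0.95)(0.00) − (-0.05)(-0.45)] = 0.0225
  C_31 = (-0.05)(0.00) − (-0.35)(0.95) = 0.3325
  C_32 = −[(0.95)(0.00) − (-0.35)(0.00)] = 0.0000
  C_33 = (0.95)(0.95) − (-0.05)(0.00) = 0.9025
det(I−A) = Σ_j (I−A)_1j·C_1j = (0.95)(0.9500) + (-0.05)(0.0000) + (-0.35)(0.4275) = 0.752875
adj(I−A) = Cᵀ =
  [ 0.9500   0.0500   0.3325]
  [ 0.0000   0.7925   0.0000]
  [ 0.4275   0.0225   0.9025]
(I − A)⁻¹ = adj(I−A) / det(I−A) ≈
  [   1.2618     0.0664     0.4416]
  [   0.0000     1.0526     0.0000]
  [   0.5678     0.0299     1.1987]
The output multiplier for sector j is the column-j sum of the Leontief inverse (I − A)⁻¹ = adj(I−A) / det(I−A).
Column I of adj(I−A): (0.0500, 0.7925, 0.0225); det(I−A) = 0.752875.
m_I = (0.0500 + 0.7925 + 0.0225) / 0.752875 = 0.865 / 0.752875 ≈ 1.149.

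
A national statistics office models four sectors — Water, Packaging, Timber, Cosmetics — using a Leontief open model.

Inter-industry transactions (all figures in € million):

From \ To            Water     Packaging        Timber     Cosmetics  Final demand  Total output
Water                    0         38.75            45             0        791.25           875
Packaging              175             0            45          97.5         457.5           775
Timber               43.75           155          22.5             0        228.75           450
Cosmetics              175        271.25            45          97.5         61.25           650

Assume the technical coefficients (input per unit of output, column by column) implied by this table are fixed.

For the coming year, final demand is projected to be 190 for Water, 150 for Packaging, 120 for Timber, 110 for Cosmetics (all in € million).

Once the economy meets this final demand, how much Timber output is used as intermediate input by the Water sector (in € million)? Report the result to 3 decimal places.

Technical coefficients a_ij = z_ij / X_j:
  a_WW = 0/875 = 0.00, a_PW = 175/875 = 0.20, a_TW = 43.75/875 = 0.05, a_CW = 175/875 = 0.20
  a_WP = 38.75/775 = 0.05, a_PP = 0/775 = 0.00, a_TP = 155/775 = 0.20, a_CP = 271.25/775 = 0.35
  a_WT = 45/450 = 0.10, a_PT = 45/450 = 0.10, a_TT = 22.5/450 = 0.05, a_CT = 45/450 = 0.10
  a_WC = 0/650 = 0.00, a_PC = 97.5/650 = 0.15, a_TC = 0/650 = 0.00, a_CC = 97.5/650 = 0.15
I − A =
  [   1.00    -0.05    -0.10     0.00]
  [  -0.20     1.00    -0.10    -0.15]
  [  -0.05    -0.20     0.95     0.00]
  [  -0.20    -0.35    -0.10     0.85]
Compute the cofactors C_ij = (−1)^(i+j)·(3×3 minor ij) of I−A; the adjugate is their transpose:
adj(I−A) = Cᵀ =
  [ 0.737625   0.057375   0.084750   0.010125]
  [ 0.195000   0.803250   0.120000   0.141750]
  [ 0.079875   0.172125   0.787500   0.030375]
  [ 0.263250   0.364500   0.162000   0.911250]
det(I−A) = Σ_j (I−A)_1j·C_1j = (1.00)(0.737625) + (-0.05)(0.195000) + (-0.10)(0.079875) + (0.00)(0.263250) = 0.7198875
(I − A)⁻¹ = adj(I−A) / det(I−A) ≈
  [   1.0246     0.0797     0.1177     0.0141]
  [   0.2709     1.1158     0.1667     0.1969]
  [   0.1110     0.2391     1.0939     0.0422]
  [   0.3657     0.5063     0.2250     1.2658]
First solve x = (I − A)⁻¹ d = adj(I−A)·d / det(I−A); in particular x_W = (0.737625·190 + 0.057375·150 + 0.084750·120 + 0.010125·110) / 0.7198875 = 160.03875 / 0.7198875 ≈ 222.31078.
Intermediate flow from T to W: z_TW = a_TW · x_W = 0.05 × 160.03875 / 0.7198875 = 8.0019375 / 0.7198875 ≈ 11.116.

z_TW = 11.116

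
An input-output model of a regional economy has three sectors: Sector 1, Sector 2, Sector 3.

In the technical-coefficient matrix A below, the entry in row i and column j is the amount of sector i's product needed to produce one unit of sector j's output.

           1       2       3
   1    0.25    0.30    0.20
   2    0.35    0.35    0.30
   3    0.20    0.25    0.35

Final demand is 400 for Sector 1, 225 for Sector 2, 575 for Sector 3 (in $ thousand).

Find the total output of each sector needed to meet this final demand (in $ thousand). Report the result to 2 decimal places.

x_1 = 2449.86, x_2 = 2944.13, x_3 = 2770.77

I − A =
  [   0.75    -0.30    -0.20]
  [  -0.35     0.65    -0.30]
  [  -0.20    -0.25     0.65]
Cofactors of I−A, C_ij = (−1)^(i+j)·(minor ij) (rows/columns in the sector order above):
  C_11 = (0.65)(0.65) − (-0.30)(-0.25) = 0.3475
  C_12 = −[(-0.35)(0.65) − (-0.30)(-0.20)] = 0.2875
  C_13 = (-0.35)(-0.25) − (0.65)(-0.20) = 0.2175
  C_21 = −[(-0.30)(0.65) − (-0.20)(-0.25)] = 0.2450
  C_22 = (0.75)(0.65) − (-0.20)(-0.20) = 0.4475
  C_23 = −[(0.75)(-0.25) − (-0.30)(-0.20)] = 0.2475
  C_31 = (-0.30)(-0.30) − (-0.20)(0.65) = 0.2200
  C_32 = −[(0.75)(-0.30) − (-0.20)(-0.35)] = 0.2950
  C_33 = (0.75)(0.65) − (-0.30)(-0.35) = 0.3825
det(I−A) = Σ_j (I−A)_1j·C_1j = (0.75)(0.3475) + (-0.30)(0.2875) + (-0.20)(0.2175) = 0.130875
adj(I−A) = Cᵀ =
  [ 0.3475   0.2450   0.2200]
  [ 0.2875   0.4475   0.2950]
  [ 0.2175   0.2475   0.3825]
(I − A)⁻¹ = adj(I−A) / det(I−A) ≈
  [   2.6552     1.8720     1.6810]
  [   2.1968     3.4193     2.2541]
  [   1.6619     1.8911     2.9226]
x = (I − A)⁻¹ d = adj(I−A)·d / det(I−A), with det(I−A) = 0.130875:
  x_1 = (0.3475·400 + 0.2450·225 + 0.2200·575) / 0.130875 = 320.625 / 0.130875 ≈ 2449.86
  x_2 = (0.2875·400 + 0.4475·225 + 0.2950·575) / 0.130875 = 385.3125 / 0.130875 ≈ 2944.13
  x_3 = (0.2175·400 + 0.2475·225 + 0.3825·575) / 0.130875 = 362.625 / 0.130875 ≈ 2770.77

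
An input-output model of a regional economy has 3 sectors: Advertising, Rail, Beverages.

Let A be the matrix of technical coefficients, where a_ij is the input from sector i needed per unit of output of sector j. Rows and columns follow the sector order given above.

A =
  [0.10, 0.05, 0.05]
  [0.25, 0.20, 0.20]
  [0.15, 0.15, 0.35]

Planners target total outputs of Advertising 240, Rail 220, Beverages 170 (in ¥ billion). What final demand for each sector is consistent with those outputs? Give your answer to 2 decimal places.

d_1 = 196.50, d_2 = 82.00, d_3 = 41.50

I − A =
  [   0.90    -0.05    -0.05]
  [  -0.25     0.80    -0.20]
  [  -0.15    -0.15     0.65]
d = (I − A) x:
  d_1 = (+0.90)·240 + (-0.05)·220 + (-0.05)·170 = 196.50
  d_2 = (-0.25)·240 + (+0.80)·220 + (-0.20)·170 = 82.00
  d_3 = (-0.15)·240 + (-0.15)·220 + (+0.65)·170 = 41.50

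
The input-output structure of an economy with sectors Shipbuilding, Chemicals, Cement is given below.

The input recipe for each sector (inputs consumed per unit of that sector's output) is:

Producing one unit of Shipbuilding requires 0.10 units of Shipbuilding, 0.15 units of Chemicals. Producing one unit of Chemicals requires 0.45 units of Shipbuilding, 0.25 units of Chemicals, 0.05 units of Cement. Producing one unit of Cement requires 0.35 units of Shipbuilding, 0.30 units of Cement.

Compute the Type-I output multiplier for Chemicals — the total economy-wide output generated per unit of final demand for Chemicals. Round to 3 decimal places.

I − A =
  [   0.90    -0.45    -0.35]
  [  -0.15     0.75     0.00]
  [   0.00    -0.05     0.70]
Cofactors of I−A, C_ij = (−1)^(i+j)·(minor ij) (rows/columns in the sector order above):
  C_11 = (0.75)(0.70) − (0.00)(-0.05) = 0.5250
  C_12 = −[(-0.15)(0.70) − (0.00)(0.00)] = 0.1050
  C_13 = (-0.15)(-0.05) − (0.75)(0.00) = 0.0075
  C_21 = −[(-0.45)(0.70) − (-0.35)(-0.05)] = 0.3325
  C_22 = (0.90)(0.70) − (-0.35)(0.00) = 0.6300
  C_23 = −[(0.90)(-0.05) − (-0.45)(0.00)] = 0.0450
  C_31 = (-0.45)(0.00) − (-0.35)(0.75) = 0.2625
  C_32 = −[(0.90)(0.00) − (-0.35)(-0.15)] = 0.0525
  C_33 = (0.90)(0.75) − (-0.45)(-0.15) = 0.6075
det(I−A) = Σ_j (I−A)_1j·C_1j = (0.90)(0.5250) + (-0.45)(0.1050) + (-0.35)(0.0075) = 0.422625
adj(I−A) = Cᵀ =
  [ 0.5250   0.3325   0.2625]
  [ 0.1050   0.6300   0.0525]
  [ 0.0075   0.0450   0.6075]
(I − A)⁻¹ = adj(I−A) / det(I−A) ≈
  [   1.2422     0.7867     0.6211]
  [   0.2484     1.4907     0.1242]
  [   0.0177     0.1065     1.4374]
The output multiplier for sector j is the column-j sum of the Leontief inverse (I − A)⁻¹ = adj(I−A) / det(I−A).
Column 2 of adj(I−A): (0.3325, 0.6300, 0.0450); det(I−A) = 0.422625.
m_2 = (0.3325 + 0.6300 + 0.0450) / 0.422625 = 1.0075 / 0.422625 ≈ 2.384.

m_2 = 2.384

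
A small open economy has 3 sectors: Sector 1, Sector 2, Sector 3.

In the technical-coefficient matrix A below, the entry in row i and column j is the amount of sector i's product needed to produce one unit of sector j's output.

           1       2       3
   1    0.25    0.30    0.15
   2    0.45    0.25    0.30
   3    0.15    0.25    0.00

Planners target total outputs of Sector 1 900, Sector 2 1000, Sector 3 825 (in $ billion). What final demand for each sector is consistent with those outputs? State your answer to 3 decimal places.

d_1 = 251.250, d_2 = 97.500, d_3 = 440.000

I − A =
  [   0.75    -0.30    -0.15]
  [  -0.45     0.75    -0.30]
  [  -0.15    -0.25     1.00]
d = (I − A) x:
  d_1 = (+0.75)·900 + (-0.30)·1000 + (-0.15)·825 = 251.250
  d_2 = (-0.45)·900 + (+0.75)·1000 + (-0.30)·825 = 97.500
  d_3 = (-0.15)·900 + (-0.25)·1000 + (+1.00)·825 = 440.000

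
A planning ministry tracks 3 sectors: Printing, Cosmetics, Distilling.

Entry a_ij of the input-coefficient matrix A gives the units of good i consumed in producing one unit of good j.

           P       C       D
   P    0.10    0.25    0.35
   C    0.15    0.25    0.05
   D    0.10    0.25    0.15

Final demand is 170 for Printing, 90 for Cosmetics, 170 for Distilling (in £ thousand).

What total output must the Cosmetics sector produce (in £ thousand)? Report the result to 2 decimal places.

x_C = 213.88

I − A =
  [   0.90    -0.25    -0.35]
  [  -0.15     0.75    -0.05]
  [  -0.10    -0.25     0.85]
Cofactors of I−A, C_ij = (−1)^(i+j)·(minor ij) (rows/columns in the sector order above):
  C_11 = (0.75)(0.85) − (-0.05)(-0.25) = 0.6250
  C_12 = −[(-0.15)(0.85) − (-0.05)(-0.10)] = 0.1325
  C_13 = (-0.15)(-0.25) − (0.75)(-0.10) = 0.1125
  C_21 = −[(-0.25)(0.85) − (-0.35)(-0.25)] = 0.3000
  C_22 = (0.90)(0.85) − (-0.35)(-0.10) = 0.7300
  C_23 = −[(0.90)(-0.25) − (-0.25)(-0.10)] = 0.2500
  C_31 = (-0.25)(-0.05) − (-0.35)(0.75) = 0.2750
  C_32 = −[(0.90)(-0.05) − (-0.35)(-0.15)] = 0.0975
  C_33 = (0.90)(0.75) − (-0.25)(-0.15) = 0.6375
det(I−A) = Σ_j (I−A)_1j·C_1j = (0.90)(0.6250) + (-0.25)(0.1325) + (-0.35)(0.1125) = 0.4900
adj(I−A) = Cᵀ =
  [ 0.6250   0.3000   0.2750]
  [ 0.1325   0.7300   0.0975]
  [ 0.1125   0.2500   0.6375]
(I − A)⁻¹ = adj(I−A) / det(I−A) ≈
  [   1.2755     0.6122     0.5612]
  [   0.2704     1.4898     0.1990]
  [   0.2296     0.5102     1.3010]
x = (I − A)⁻¹ d = adj(I−A)·d / det(I−A), with det(I−A) = 0.4900:
  x_P = (0.6250·170 + 0.3000·90 + 0.2750·170) / 0.4900 = 180.00 / 0.4900 ≈ 367.35
  x_C = (0.1325·170 + 0.7300·90 + 0.0975·170) / 0.4900 = 104.80 / 0.4900 ≈ 213.88
  x_D = (0.1125·170 + 0.2500·90 + 0.6375·170) / 0.4900 = 150.00 / 0.4900 ≈ 306.12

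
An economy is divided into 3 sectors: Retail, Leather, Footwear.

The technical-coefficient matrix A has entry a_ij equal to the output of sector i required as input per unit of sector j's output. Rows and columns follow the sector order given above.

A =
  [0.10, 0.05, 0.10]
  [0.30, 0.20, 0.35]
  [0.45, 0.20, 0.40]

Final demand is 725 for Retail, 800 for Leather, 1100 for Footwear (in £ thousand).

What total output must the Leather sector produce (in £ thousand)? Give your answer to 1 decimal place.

I − A =
  [   0.90    -0.05    -0.10]
  [  -0.30     0.80    -0.35]
  [  -0.45    -0.20     0.60]
Cofactors of I−A, C_ij = (−1)^(i+j)·(minor ij) (rows/columns in the sector order above):
  C_11 = (0.80)(0.60) − (-0.35)(-0.20) = 0.4100
  C_12 = −[(-0.30)(0.60) − (-0.35)(-0.45)] = 0.3375
  C_13 = (-0.30)(-0.20) − (0.80)(-0.45) = 0.4200
  C_21 = −[(-0.05)(0.60) − (-0.10)(-0.20)] = 0.0500
  C_22 = (0.90)(0.60) − (-0.10)(-0.45) = 0.4950
  C_23 = −[(0.90)(-0.20) − (-0.05)(-0.45)] = 0.2025
  C_31 = (-0.05)(-0.35) − (-0.10)(0.80) = 0.0975
  C_32 = −[(0.90)(-0.35) − (-0.10)(-0.30)] = 0.3450
  C_33 = (0.90)(0.80) − (-0.05)(-0.30) = 0.7050
det(I−A) = Σ_j (I−A)_1j·C_1j = (0.90)(0.4100) + (-0.05)(0.3375) + (-0.10)(0.4200) = 0.310125
adj(I−A) = Cᵀ =
  [ 0.4100   0.0500   0.0975]
  [ 0.3375   0.4950   0.3450]
  [ 0.4200   0.2025   0.7050]
(I − A)⁻¹ = adj(I−A) / det(I−A) ≈
  [   1.3220     0.1612     0.3144]
  [   1.0883     1.5961     1.1125]
  [   1.3543     0.6530     2.2733]
x = (I − A)⁻¹ d = adj(I−A)·d / det(I−A), with det(I−A) = 0.310125:
  x_R = (0.4100·725 + 0.0500·800 + 0.0975·1100) / 0.310125 = 444.50 / 0.310125 ≈ 1433.3
  x_L = (0.3375·725 + 0.4950·800 + 0.3450·1100) / 0.310125 = 1020.1875 / 0.310125 ≈ 3289.6
  x_F = (0.4200·725 + 0.2025·800 + 0.7050·1100) / 0.310125 = 1242.00 / 0.310125 ≈ 4004.8

x_L = 3289.6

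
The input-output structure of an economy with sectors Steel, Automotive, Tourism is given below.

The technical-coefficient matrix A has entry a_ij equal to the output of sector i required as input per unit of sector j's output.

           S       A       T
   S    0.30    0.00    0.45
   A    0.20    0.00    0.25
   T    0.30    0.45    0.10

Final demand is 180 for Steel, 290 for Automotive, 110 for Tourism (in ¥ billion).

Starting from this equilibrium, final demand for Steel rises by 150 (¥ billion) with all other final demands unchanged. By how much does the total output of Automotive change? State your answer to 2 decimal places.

I − A =
  [   0.70     0.00    -0.45]
  [  -0.20     1.00    -0.25]
  [  -0.30    -0.45     0.90]
Cofactors of I−A, C_ij = (−1)^(i+j)·(minor ij) (rows/columns in the sector order above):
  C_11 = (1.00)(0.90) − (-0.25)(-0.45) = 0.7875
  C_12 = −[(-0.20)(0.90) − (-0.25)(-0.30)] = 0.2550
  C_13 = (-0.20)(-0.45) − (1.00)(-0.30) = 0.3900
  C_21 = −[(0.00)(0.90) − (-0.45)(-0.45)] = 0.2025
  C_22 = (0.70)(0.90) − (-0.45)(-0.30) = 0.4950
  C_23 = −[(0.70)(-0.45) − (0.00)(-0.30)] = 0.3150
  C_31 = (0.00)(-0.25) − (-0.45)(1.00) = 0.4500
  C_32 = −[(0.70)(-0.25) − (-0.45)(-0.20)] = 0.2650
  C_33 = (0.70)(1.00) − (0.00)(-0.20) = 0.7000
det(I−A) = Σ_j (I−A)_1j·C_1j = (0.70)(0.7875) + (0.00)(0.2550) + (-0.45)(0.3900) = 0.37575
adj(I−A) = Cᵀ =
  [ 0.7875   0.2025   0.4500]
  [ 0.2550   0.4950   0.2650]
  [ 0.3900   0.3150   0.7000]
(I − A)⁻¹ = adj(I−A) / det(I−A) ≈
  [   2.0958     0.5389     1.1976]
  [   0.6786     1.3174     0.7053]
  [   1.0379     0.8383     1.8629]
Δx = (I − A)⁻¹ Δd with Δd having +150 in the Steel component and 0 elsewhere.
So Δx_A = L_AS · (+150), where L_AS = adj(I−A)_AS / det(I−A) = 0.2550 / 0.37575.
Δx_A = 0.2550 × (+150) / 0.37575 = 38.25 / 0.37575 ≈ 101.80.

Δx_A = 101.80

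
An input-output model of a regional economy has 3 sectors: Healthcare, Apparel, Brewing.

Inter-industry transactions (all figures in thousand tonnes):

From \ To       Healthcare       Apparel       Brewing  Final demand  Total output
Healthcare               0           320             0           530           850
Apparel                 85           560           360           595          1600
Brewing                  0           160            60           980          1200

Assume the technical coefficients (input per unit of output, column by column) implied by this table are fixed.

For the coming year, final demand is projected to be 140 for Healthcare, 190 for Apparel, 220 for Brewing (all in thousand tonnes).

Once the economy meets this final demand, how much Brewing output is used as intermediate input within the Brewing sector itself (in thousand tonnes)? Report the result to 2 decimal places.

Technical coefficients a_ij = z_ij / X_j:
  a_HH = 0/850 = 0.00, a_AH = 85/850 = 0.10, a_BH = 0/850 = 0.00
  a_HA = 320/1600 = 0.20, a_AA = 560/1600 = 0.35, a_BA = 160/1600 = 0.10
  a_HB = 0/1200 = 0.00, a_AB = 360/1200 = 0.30, a_BB = 60/1200 = 0.05
I − A =
  [   1.00    -0.20     0.00]
  [  -0.10     0.65    -0.30]
  [   0.00    -0.10     0.95]
Cofactors of I−A, C_ij = (−1)^(i+j)·(minor ij) (rows/columns in the sector order above):
  C_11 = (0.65)(0.95) − (-0.30)(-0.10) = 0.5875
  C_12 = −[(-0.10)(0.95) − (-0.30)(0.00)] = 0.0950
  C_13 = (-0.10)(-0.10) − (0.65)(0.00) = 0.0100
  C_21 = −[(-0.20)(0.95) − (0.00)(-0.10)] = 0.1900
  C_22 = (1.00)(0.95) − (0.00)(0.00) = 0.9500
  C_23 = −[(1.00)(-0.10) − (-0.20)(0.00)] = 0.1000
  C_31 = (-0.20)(-0.30) − (0.00)(0.65) = 0.0600
  C_32 = −[(1.00)(-0.30) − (0.00)(-0.10)] = 0.3000
  C_33 = (1.00)(0.65) − (-0.20)(-0.10) = 0.6300
det(I−A) = Σ_j (I−A)_1j·C_1j = (1.00)(0.5875) + (-0.20)(0.0950) + (0.00)(0.0100) = 0.5685
adj(I−A) = Cᵀ =
  [ 0.5875   0.1900   0.0600]
  [ 0.0950   0.9500   0.3000]
  [ 0.0100   0.1000   0.6300]
(I − A)⁻¹ = adj(I−A) / det(I−A) ≈
  [   1.0334     0.3342     0.1055]
  [   0.1671     1.6711     0.5277]
  [   0.0176     0.1759     1.1082]
First solve x = (I − A)⁻¹ d = adj(I−A)·d / det(I−A); in particular x_B = (0.0100·140 + 0.1000·190 + 0.6300·220) / 0.5685 = 159.00 / 0.5685 ≈ 279.6834.
Intermediate flow from B to B: z_BB = a_BB · x_B = 0.05 × 159.00 / 0.5685 = 7.95 / 0.5685 ≈ 13.98.

z_BB = 13.98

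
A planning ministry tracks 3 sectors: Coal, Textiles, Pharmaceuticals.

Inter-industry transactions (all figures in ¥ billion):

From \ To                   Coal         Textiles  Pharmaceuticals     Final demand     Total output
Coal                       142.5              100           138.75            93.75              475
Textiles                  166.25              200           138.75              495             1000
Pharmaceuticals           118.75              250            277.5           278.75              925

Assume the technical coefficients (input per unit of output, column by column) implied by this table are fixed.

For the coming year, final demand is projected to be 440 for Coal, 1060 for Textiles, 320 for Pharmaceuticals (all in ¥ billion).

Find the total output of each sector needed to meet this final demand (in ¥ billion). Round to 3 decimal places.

Technical coefficients a_ij = z_ij / X_j:
  a_CC = 142.5/475 = 0.30, a_TC = 166.25/475 = 0.35, a_PC = 118.75/475 = 0.25
  a_CT = 100/1000 = 0.10, a_TT = 200/1000 = 0.20, a_PT = 250/1000 = 0.25
  a_CP = 138.75/925 = 0.15, a_TP = 138.75/925 = 0.15, a_PP = 277.5/925 = 0.30
I − A =
  [   0.70    -0.10    -0.15]
  [  -0.35     0.80    -0.15]
  [  -0.25    -0.25     0.70]
Cofactors of I−A, C_ij = (−1)^(i+j)·(minor ij) (rows/columns in the sector order above):
  C_11 = (0.80)(0.70) − (-0.15)(-0.25) = 0.5225
  C_12 = −[(-0.35)(0.70) − (-0.15)(-0.25)] = 0.2825
  C_13 = (-0.35)(-0.25) − (0.80)(-0.25) = 0.2875
  C_21 = −[(-0.10)(0.70) − (-0.15)(-0.25)] = 0.1075
  C_22 = (0.70)(0.70) − (-0.15)(-0.25) = 0.4525
  C_23 = −[(0.70)(-0.25) − (-0.10)(-0.25)] = 0.2000
  C_31 = (-0.10)(-0.15) − (-0.15)(0.80) = 0.1350
  C_32 = −[(0.70)(-0.15) − (-0.15)(-0.35)] = 0.1575
  C_33 = (0.70)(0.80) − (-0.10)(-0.35) = 0.5250
det(I−A) = Σ_j (I−A)_1j·C_1j = (0.70)(0.5225) + (-0.10)(0.2825) + (-0.15)(0.2875) = 0.294375
adj(I−A) = Cᵀ =
  [ 0.5225   0.1075   0.1350]
  [ 0.2825   0.4525   0.1575]
  [ 0.2875   0.2000   0.5250]
(I − A)⁻¹ = adj(I−A) / det(I−A) ≈
  [   1.7749     0.3652     0.4586]
  [   0.9597     1.5372     0.5350]
  [   0.9766     0.6794     1.7834]
x = (I − A)⁻¹ d = adj(I−A)·d / det(I−A), with det(I−A) = 0.294375:
  x_C = (0.5225·440 + 0.1075·1060 + 0.1350·320) / 0.294375 = 387.05 / 0.294375 ≈ 1314.820
  x_T = (0.2825·440 + 0.4525·1060 + 0.1575·320) / 0.294375 = 654.35 / 0.294375 ≈ 2222.845
  x_P = (0.2875·440 + 0.2000·1060 + 0.5250·320) / 0.294375 = 506.50 / 0.294375 ≈ 1720.594

x_C = 1314.820, x_T = 2222.845, x_P = 1720.594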